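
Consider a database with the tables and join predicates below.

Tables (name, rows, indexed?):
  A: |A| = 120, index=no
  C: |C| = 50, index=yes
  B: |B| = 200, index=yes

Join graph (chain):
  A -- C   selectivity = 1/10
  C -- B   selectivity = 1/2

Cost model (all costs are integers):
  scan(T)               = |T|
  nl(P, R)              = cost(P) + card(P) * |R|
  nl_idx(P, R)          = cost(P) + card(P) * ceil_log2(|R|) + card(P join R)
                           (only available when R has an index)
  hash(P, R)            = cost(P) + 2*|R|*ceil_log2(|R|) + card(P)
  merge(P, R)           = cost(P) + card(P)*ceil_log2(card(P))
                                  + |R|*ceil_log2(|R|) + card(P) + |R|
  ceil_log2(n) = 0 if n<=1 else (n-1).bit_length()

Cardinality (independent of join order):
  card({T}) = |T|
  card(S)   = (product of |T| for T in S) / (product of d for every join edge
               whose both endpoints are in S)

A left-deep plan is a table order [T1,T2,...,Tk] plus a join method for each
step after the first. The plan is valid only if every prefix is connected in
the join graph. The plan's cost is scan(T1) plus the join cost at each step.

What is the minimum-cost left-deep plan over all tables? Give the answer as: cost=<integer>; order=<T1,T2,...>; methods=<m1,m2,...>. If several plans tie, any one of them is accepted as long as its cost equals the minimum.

Selinger DP (subsets sized 1..n):
  {A}: scan cost=120, card=120
  {C}: scan cost=50, card=50
  {B}: scan cost=200, card=200
  {AC}: card=600; try (C,hash)→840, (A,merge)→1360, (C,merge)→1430, (C,nl_idx)→1440, (A,hash)→1780, (A,nl)→6050 …(+1); best=840 via (C,hash)
  {BC}: card=5000; try (C,hash)→1000, (B,merge)→2200, (C,merge)→2350, (B,hash)→3300, (B,nl_idx)→5450, (C,nl_idx)→6400 …(+2); best=1000 via (C,hash)
  {ABC}: card=60000; try (B,hash)→4640, (A,hash)→7680, (B,merge)→9240, (B,nl_idx)→65640, (A,merge)→71960, (B,nl)→120840 …(+1); best=4640 via (B,hash)

cost=4640; order=A,C,B; methods=hash,hash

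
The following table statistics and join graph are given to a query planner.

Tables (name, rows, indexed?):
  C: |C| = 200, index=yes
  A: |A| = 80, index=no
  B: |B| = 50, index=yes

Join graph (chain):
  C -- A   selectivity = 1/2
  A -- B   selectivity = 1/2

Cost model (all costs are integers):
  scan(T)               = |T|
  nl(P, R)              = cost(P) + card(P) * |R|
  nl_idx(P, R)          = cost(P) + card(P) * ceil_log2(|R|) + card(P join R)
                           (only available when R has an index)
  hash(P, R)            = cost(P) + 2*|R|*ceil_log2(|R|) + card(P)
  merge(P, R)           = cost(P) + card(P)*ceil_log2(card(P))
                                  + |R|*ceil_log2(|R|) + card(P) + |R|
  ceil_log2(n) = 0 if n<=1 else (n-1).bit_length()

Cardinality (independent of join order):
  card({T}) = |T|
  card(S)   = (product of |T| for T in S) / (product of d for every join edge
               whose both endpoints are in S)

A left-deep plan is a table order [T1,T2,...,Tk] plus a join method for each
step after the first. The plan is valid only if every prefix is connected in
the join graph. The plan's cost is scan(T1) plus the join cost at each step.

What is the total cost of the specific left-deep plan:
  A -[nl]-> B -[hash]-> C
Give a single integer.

step 1: scan A: cost=80, card=80
step 2: join B via nl
    card(P join B) = 80*50/(2) = 2000
    cost = 80 + 80*50 = 4080
step 3: join C via hash
    card(P join C) = 2000*200/(2) = 200000
    cost = 4080 + 2*200*8 + 2000 = 9280

9280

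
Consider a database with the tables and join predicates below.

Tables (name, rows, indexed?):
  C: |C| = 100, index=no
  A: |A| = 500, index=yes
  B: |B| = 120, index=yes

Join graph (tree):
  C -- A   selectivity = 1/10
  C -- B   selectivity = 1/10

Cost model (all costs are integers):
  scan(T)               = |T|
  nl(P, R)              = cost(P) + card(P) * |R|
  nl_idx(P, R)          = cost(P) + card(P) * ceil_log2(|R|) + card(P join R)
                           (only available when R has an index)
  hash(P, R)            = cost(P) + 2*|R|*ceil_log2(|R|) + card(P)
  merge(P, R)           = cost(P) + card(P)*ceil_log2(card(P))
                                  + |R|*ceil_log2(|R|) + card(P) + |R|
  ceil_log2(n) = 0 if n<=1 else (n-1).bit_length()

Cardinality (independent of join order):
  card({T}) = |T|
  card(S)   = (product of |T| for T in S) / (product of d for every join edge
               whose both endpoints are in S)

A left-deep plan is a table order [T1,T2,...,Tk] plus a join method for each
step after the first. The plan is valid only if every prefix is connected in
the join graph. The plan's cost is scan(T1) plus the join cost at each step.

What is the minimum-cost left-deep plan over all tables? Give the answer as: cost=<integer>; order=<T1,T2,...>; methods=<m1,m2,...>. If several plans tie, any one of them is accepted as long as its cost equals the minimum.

cost=9080; order=A,C,B; methods=hash,hash

Selinger DP (subsets sized 1..n):
  {C}: scan cost=100, card=100
  {A}: scan cost=500, card=500
  {B}: scan cost=120, card=120
  {AC}: card=5000; try (C,hash)→2400, (A,merge)→5900, (A,nl_idx)→6000, (C,merge)→6300, (A,hash)→9200, (A,nl)→50100 …(+1); best=2400 via (C,hash)
  {BC}: card=1200; try (C,hash)→1640, (B,merge)→1860, (C,merge)→1880, (B,hash)→1880, (B,nl_idx)→2000, (B,nl)→12100 …(+1); best=1640 via (C,hash)
  {ABC}: card=60000; try (B,hash)→9080, (A,hash)→11840, (A,merge)→21040, (A,nl_idx)→72440, (B,merge)→73360, (B,nl_idx)→97400 …(+2); best=9080 via (B,hash)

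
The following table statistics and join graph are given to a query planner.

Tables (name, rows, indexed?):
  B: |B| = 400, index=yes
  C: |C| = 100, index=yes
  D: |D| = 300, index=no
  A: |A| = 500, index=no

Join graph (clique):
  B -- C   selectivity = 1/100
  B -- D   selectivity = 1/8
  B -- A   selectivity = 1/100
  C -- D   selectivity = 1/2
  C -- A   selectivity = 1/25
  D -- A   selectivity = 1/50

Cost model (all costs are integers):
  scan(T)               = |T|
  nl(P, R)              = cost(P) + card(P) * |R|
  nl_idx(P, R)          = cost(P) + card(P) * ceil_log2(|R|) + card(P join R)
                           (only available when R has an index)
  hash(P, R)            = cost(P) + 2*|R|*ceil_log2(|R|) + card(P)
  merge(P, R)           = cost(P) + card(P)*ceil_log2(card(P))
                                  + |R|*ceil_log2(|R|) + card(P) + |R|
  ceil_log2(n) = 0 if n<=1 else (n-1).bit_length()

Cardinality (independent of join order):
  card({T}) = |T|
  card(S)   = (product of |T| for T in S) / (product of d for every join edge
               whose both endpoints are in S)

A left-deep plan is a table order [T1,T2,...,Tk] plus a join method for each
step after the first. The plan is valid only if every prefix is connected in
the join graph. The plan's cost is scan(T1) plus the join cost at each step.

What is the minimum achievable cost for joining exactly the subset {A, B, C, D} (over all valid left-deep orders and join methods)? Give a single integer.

Selinger DP over subsets of {A,B,C,D}:
  {B}: scan cost=400, card=400
  {C}: scan cost=100, card=100
  {D}: scan cost=300, card=300
  {A}: scan cost=500, card=500
  {BC}: card=400; try (B,nl_idx)→1400, (C,hash)→2200, (C,nl_idx)→3600, (B,merge)→4900, (C,merge)→5200, (B,hash)→7400 …(+2); best=1400 via (B,nl_idx)
  {BD}: card=15000; try (D,hash)→6200, (B,merge)→7300, (D,merge)→7400, (B,hash)→7800, (B,nl_idx)→18000, (B,nl)→120300 …(+1); best=6200 via (D,hash)
  {AB}: card=2000; try (B,nl_idx)→7000, (B,hash)→8200, (A,merge)→9400, (B,merge)→9500, (A,hash)→9800, (A,nl)→200400 …(+1); best=7000 via (B,nl_idx)
  {CD}: card=15000; try (C,hash)→2000, (D,merge)→3900, (C,merge)→4100, (D,hash)→5600, (C,nl_idx)→17400, (D,nl)→30100 …(+1); best=2000 via (C,hash)
  {AC}: card=2000; try (C,hash)→2400, (A,merge)→5900, (C,nl_idx)→6000, (C,merge)→6300, (A,hash)→9200, (A,nl)→50100 …(+1); best=2400 via (C,hash)
  {AD}: card=3000; try (D,hash)→6400, (A,merge)→8300, (D,merge)→8500, (A,hash)→9600, (A,nl)→150300, (D,nl)→150500; best=6400 via (D,hash)
  {BCD}: card=7500; try (D,hash)→7200, (D,merge)→8400, (C,hash)→22600, (B,hash)→24200, (C,nl_idx)→118700, (D,nl)→121400 …(+5); best=7200 via (D,hash)
  {ABC}: card=80; try (C,hash)→10400, (A,merge)→10400, (A,hash)→10800, (B,hash)→11600, (B,nl_idx)→20480, (C,nl_idx)→21080 …(+5); best=10400 via (C,hash)
  {ABD}: card=1500; try (D,hash)→14400, (B,hash)→16600, (A,hash)→30200, (D,merge)→34000, (B,nl_idx)→34900, (B,merge)→49400 …(+4); best=14400 via (D,hash)
  {ACD}: card=6000; try (D,hash)→9800, (C,hash)→10800, (A,hash)→26000, (D,merge)→29400, (C,nl_idx)→33400, (C,merge)→46200 …(+4); best=9800 via (D,hash)
  {ABCD}: card=30; try (D,merge)→14040, (D,hash)→15880, (C,hash)→17300, (B,hash)→23000, (A,hash)→23700, (C,nl_idx)→24930 …(+8); best=14040 via (D,merge)

14040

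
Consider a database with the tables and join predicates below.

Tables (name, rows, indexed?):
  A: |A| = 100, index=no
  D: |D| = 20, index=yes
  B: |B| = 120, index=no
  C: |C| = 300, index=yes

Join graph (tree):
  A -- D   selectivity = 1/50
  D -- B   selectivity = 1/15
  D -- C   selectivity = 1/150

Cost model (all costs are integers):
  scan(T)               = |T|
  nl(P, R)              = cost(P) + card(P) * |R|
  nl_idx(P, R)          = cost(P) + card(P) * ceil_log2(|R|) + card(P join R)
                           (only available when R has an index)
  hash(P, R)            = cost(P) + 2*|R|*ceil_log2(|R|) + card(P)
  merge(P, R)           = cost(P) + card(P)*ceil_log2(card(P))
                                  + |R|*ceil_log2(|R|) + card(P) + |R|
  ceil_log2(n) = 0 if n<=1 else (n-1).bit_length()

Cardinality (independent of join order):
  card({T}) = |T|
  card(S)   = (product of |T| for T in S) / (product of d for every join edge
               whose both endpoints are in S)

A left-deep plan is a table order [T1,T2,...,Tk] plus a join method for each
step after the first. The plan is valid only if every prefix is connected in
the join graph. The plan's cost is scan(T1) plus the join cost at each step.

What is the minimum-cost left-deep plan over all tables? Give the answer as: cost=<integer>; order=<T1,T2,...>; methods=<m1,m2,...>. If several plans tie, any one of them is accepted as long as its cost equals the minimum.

cost=2440; order=A,D,C,B; methods=hash,nl_idx,merge

Selinger DP (subsets sized 1..n):
  {A}: scan cost=100, card=100
  {D}: scan cost=20, card=20
  {B}: scan cost=120, card=120
  {C}: scan cost=300, card=300
  {AD}: card=40; try (D,hash)→400, (D,nl_idx)→640, (A,merge)→940, (D,merge)→1020, (A,hash)→1440, (A,nl)→2020 …(+1); best=400 via (D,hash)
  {BD}: card=160; try (D,hash)→440, (D,nl_idx)→880, (B,merge)→1100, (D,merge)→1200, (B,hash)→1720, (B,nl)→2420 …(+1); best=440 via (D,hash)
  {CD}: card=40; try (C,nl_idx)→240, (D,hash)→800, (D,nl_idx)→1840, (C,merge)→3140, (D,merge)→3420, (C,hash)→5440 …(+2); best=240 via (C,nl_idx)
  {ABD}: card=320; try (B,merge)→1640, (A,hash)→2000, (B,hash)→2120, (A,merge)→2680, (B,nl)→5200, (A,nl)→16440; best=1640 via (B,merge)
  {ACD}: card=80; try (C,nl_idx)→840, (A,merge)→1320, (A,hash)→1680, (C,merge)→3680, (A,nl)→4240, (C,hash)→5840 …(+1); best=840 via (C,nl_idx)
  {BCD}: card=320; try (B,merge)→1480, (B,hash)→1960, (C,nl_idx)→2200, (C,merge)→4880, (B,nl)→5040, (C,hash)→6000 …(+1); best=1480 via (B,merge)
  {ABCD}: card=640; try (B,merge)→2440, (B,hash)→2600, (A,hash)→3200, (C,nl_idx)→5160, (A,merge)→5480, (C,hash)→7360 …(+4); best=2440 via (B,merge)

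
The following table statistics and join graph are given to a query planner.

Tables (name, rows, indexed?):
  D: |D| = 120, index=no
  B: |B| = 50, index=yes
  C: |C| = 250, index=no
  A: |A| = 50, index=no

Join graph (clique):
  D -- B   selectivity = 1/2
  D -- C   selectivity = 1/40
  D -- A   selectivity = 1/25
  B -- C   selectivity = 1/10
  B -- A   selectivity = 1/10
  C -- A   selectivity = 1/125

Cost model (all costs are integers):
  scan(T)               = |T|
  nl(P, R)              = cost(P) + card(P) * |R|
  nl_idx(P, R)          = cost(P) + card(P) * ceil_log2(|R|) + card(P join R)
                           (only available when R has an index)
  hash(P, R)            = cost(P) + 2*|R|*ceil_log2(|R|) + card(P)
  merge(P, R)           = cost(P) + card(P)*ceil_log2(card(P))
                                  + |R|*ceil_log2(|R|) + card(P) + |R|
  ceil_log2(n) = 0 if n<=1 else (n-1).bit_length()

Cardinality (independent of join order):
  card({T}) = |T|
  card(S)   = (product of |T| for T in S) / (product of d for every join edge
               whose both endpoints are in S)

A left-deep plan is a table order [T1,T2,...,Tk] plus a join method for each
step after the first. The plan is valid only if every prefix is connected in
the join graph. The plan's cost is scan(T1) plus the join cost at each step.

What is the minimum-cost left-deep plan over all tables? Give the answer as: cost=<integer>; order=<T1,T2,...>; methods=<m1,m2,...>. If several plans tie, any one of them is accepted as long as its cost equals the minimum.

cost=2935; order=C,A,D,B; methods=hash,merge,nl_idx

Selinger DP (subsets sized 1..n):
  {D}: scan cost=120, card=120
  {B}: scan cost=50, card=50
  {C}: scan cost=250, card=250
  {A}: scan cost=50, card=50
  {BD}: card=3000; try (B,hash)→840, (D,merge)→1360, (B,merge)→1430, (D,hash)→1780, (B,nl_idx)→3840, (D,nl)→6050 …(+1); best=840 via (B,hash)
  {CD}: card=750; try (D,hash)→2180, (C,merge)→3330, (D,merge)→3460, (C,hash)→4240, (C,nl)→30120, (D,nl)→30250; best=2180 via (D,hash)
  {AD}: card=240; try (A,hash)→840, (D,merge)→1360, (A,merge)→1430, (D,hash)→1780, (D,nl)→6050, (A,nl)→6120; best=840 via (A,hash)
  {BC}: card=1250; try (B,hash)→1100, (C,merge)→2650, (B,merge)→2850, (B,nl_idx)→3000, (C,hash)→4100, (C,nl)→12550 …(+1); best=1100 via (B,hash)
  {AB}: card=250; try (B,nl_idx)→600, (B,hash)→700, (A,hash)→700, (B,merge)→750, (A,merge)→750, (B,nl)→2550 …(+1); best=600 via (B,nl_idx)
  {AC}: card=100; try (A,hash)→1100, (C,merge)→2650, (A,merge)→2850, (C,hash)→4100, (C,nl)→12550, (A,nl)→12750; best=1100 via (A,hash)
  {BCD}: card=1875; try (B,hash)→3530, (D,hash)→4030, (C,hash)→7840, (B,nl_idx)→8555, (B,merge)→10780, (D,merge)→17060 …(+4); best=3530 via (B,hash)
  {ABD}: card=600; try (B,hash)→1680, (D,hash)→2530, (B,nl_idx)→2880, (B,merge)→3350, (D,merge)→3810, (A,hash)→4440 …(+4); best=1680 via (B,hash)
  {ACD}: card=12; try (D,merge)→2860, (D,hash)→2880, (A,hash)→3530, (C,hash)→5080, (C,merge)→5250, (A,merge)→10780 …(+3); best=2860 via (D,merge)
  {ABC}: card=50; try (B,nl_idx)→1750, (B,hash)→1800, (B,merge)→2250, (A,hash)→2950, (C,hash)→4850, (C,merge)→5100 …(+4); best=1750 via (B,nl_idx)
  {ABCD}: card=3; try (B,nl_idx)→2935, (D,merge)→3060, (B,merge)→3270, (B,nl)→3460, (B,hash)→3472, (D,hash)→3480 …(+7); best=2935 via (B,nl_idx)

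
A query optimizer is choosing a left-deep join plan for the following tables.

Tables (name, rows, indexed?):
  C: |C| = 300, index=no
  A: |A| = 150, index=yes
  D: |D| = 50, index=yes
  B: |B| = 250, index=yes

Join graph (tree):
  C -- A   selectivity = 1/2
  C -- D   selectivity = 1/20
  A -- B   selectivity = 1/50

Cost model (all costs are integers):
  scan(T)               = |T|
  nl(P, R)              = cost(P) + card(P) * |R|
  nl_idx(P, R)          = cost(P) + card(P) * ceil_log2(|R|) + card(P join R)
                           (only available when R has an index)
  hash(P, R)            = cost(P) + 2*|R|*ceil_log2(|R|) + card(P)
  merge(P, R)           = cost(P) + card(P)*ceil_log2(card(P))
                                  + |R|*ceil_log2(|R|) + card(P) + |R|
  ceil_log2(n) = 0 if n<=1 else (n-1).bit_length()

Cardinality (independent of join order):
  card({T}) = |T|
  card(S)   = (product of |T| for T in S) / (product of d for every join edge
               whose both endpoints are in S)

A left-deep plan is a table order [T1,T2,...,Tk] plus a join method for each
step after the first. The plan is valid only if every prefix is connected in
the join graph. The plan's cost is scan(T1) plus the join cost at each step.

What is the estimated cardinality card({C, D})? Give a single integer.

Tables in S: C(300), D(50)
Edges inside S: C-D(d=20)
numerator = 300 * 50 = 15000
denominator = 20 = 20
card(S) = 15000 / 20 = 750

750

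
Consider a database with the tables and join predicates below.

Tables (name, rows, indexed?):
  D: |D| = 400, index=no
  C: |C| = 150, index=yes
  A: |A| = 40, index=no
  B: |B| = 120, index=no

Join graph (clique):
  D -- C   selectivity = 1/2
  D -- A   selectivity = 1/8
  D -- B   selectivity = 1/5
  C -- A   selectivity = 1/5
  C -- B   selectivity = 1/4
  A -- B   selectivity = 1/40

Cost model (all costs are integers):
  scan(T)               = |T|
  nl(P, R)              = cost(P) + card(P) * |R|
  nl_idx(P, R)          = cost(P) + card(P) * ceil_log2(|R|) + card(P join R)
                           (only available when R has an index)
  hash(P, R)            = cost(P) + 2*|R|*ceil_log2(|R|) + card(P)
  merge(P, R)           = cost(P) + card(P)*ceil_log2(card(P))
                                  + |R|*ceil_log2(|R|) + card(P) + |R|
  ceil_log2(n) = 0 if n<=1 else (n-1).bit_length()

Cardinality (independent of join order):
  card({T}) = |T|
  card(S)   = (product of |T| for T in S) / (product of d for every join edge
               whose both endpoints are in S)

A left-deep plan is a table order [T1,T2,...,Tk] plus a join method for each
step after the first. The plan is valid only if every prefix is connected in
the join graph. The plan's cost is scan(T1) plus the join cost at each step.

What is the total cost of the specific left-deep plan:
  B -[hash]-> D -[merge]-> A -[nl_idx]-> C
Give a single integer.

165820

step 1: scan B: cost=120, card=120
step 2: join D via hash
    card(P join D) = 120*400/(5) = 9600
    cost = 120 + 2*400*9 + 120 = 7440
step 3: join A via merge
    card(P join A) = 9600*40/(8*40) = 1200
    cost = 7440 + 9600*14 + 40*6 + 9600 + 40 = 151720
step 4: join C via nl_idx
    card(P join C) = 1200*150/(2*5*4) = 4500
    cost = 151720 + 1200*8 + 4500 = 165820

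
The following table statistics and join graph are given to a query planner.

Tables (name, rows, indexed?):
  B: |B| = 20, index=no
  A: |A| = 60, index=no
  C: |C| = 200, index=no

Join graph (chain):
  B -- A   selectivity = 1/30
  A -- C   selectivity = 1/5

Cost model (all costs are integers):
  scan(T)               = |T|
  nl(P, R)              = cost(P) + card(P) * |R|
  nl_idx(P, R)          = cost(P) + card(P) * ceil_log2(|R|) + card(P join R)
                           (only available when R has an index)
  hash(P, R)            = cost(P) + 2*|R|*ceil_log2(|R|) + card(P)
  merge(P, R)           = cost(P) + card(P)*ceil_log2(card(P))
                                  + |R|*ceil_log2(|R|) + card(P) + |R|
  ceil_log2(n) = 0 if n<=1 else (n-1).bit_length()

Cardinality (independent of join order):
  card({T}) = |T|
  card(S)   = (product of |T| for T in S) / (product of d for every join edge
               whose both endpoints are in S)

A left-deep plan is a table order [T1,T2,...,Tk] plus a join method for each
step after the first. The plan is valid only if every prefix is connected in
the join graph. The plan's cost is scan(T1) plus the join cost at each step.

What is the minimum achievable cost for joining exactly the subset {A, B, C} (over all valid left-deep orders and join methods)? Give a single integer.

Selinger DP over subsets of {A,B,C}:
  {B}: scan cost=20, card=20
  {A}: scan cost=60, card=60
  {C}: scan cost=200, card=200
  {AB}: card=40; try (B,hash)→320, (A,merge)→560, (B,merge)→600, (A,hash)→760, (A,nl)→1220, (B,nl)→1260; best=320 via (B,hash)
  {AC}: card=2400; try (A,hash)→1120, (C,merge)→2280, (A,merge)→2420, (C,hash)→3320, (C,nl)→12060, (A,nl)→12200; best=1120 via (A,hash)
  {ABC}: card=1600; try (C,merge)→2400, (C,hash)→3560, (B,hash)→3720, (C,nl)→8320, (B,merge)→32440, (B,nl)→49120; best=2400 via (C,merge)

2400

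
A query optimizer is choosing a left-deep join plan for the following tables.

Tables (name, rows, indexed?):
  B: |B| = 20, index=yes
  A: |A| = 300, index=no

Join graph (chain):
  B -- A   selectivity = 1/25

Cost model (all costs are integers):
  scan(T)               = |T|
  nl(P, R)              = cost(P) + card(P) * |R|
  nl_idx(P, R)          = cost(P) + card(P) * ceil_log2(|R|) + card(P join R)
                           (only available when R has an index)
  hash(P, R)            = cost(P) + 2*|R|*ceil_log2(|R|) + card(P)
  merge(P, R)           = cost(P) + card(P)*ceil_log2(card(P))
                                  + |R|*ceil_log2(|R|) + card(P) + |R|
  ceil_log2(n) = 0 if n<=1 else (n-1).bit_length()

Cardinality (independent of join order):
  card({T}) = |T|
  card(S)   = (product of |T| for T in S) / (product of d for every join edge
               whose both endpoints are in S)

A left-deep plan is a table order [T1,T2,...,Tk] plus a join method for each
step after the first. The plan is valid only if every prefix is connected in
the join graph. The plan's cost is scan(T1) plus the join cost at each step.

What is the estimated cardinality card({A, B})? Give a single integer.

240

Tables in S: A(300), B(20)
Edges inside S: B-A(d=25)
numerator = 300 * 20 = 6000
denominator = 25 = 25
card(S) = 6000 / 25 = 240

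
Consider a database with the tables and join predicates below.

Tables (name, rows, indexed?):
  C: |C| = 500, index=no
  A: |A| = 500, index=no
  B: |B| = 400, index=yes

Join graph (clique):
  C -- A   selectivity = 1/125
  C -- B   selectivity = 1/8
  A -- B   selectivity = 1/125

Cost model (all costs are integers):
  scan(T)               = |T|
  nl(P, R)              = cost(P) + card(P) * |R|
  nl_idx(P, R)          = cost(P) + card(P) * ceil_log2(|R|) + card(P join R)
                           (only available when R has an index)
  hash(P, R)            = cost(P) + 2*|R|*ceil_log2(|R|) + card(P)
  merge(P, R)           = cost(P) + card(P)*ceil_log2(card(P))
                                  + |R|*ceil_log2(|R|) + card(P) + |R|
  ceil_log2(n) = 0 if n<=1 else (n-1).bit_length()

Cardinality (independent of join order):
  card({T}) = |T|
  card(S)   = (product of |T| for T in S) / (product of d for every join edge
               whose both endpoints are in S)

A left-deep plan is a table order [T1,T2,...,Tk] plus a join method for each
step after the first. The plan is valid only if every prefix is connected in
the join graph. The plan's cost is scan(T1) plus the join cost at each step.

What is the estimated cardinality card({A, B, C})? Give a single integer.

800

Tables in S: A(500), B(400), C(500)
Edges inside S: C-A(d=125), C-B(d=8), A-B(d=125)
numerator = 500 * 400 * 500 = 100000000
denominator = 125 * 8 * 125 = 125000
card(S) = 100000000 / 125000 = 800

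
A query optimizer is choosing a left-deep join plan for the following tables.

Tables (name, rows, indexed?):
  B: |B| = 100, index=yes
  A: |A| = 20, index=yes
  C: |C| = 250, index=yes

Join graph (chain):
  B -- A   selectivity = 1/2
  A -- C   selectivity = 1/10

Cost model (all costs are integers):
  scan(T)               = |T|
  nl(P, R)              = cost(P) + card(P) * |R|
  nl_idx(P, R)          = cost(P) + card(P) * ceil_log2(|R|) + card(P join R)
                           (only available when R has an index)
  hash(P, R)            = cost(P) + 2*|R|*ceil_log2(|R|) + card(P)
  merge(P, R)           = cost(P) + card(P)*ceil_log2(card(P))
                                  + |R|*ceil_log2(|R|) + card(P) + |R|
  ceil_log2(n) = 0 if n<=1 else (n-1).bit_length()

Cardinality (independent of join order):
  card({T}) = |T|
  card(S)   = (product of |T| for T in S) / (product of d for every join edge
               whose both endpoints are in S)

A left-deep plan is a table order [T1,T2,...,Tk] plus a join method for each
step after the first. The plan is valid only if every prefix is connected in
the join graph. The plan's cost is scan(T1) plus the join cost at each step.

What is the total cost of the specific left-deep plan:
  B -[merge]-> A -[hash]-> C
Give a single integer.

6020

step 1: scan B: cost=100, card=100
step 2: join A via merge
    card(P join A) = 100*20/(2) = 1000
    cost = 100 + 100*7 + 20*5 + 100 + 20 = 1020
step 3: join C via hash
    card(P join C) = 1000*250/(10) = 25000
    cost = 1020 + 2*250*8 + 1000 = 6020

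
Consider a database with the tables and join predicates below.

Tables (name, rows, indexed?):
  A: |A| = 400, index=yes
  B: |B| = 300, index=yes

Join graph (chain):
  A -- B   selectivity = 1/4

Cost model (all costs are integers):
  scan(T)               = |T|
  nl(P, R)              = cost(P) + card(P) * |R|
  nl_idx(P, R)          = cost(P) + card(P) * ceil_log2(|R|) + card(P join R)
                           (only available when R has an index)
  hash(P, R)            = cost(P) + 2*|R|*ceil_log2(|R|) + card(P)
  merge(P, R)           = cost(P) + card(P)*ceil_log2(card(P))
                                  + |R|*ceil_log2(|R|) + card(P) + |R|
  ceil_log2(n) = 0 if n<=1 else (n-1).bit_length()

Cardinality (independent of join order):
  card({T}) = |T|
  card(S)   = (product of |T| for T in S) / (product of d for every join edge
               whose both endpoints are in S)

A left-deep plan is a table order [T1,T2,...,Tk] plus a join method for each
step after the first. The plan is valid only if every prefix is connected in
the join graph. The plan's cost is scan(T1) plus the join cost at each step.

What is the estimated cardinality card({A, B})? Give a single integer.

Tables in S: A(400), B(300)
Edges inside S: A-B(d=4)
numerator = 400 * 300 = 120000
denominator = 4 = 4
card(S) = 120000 / 4 = 30000

30000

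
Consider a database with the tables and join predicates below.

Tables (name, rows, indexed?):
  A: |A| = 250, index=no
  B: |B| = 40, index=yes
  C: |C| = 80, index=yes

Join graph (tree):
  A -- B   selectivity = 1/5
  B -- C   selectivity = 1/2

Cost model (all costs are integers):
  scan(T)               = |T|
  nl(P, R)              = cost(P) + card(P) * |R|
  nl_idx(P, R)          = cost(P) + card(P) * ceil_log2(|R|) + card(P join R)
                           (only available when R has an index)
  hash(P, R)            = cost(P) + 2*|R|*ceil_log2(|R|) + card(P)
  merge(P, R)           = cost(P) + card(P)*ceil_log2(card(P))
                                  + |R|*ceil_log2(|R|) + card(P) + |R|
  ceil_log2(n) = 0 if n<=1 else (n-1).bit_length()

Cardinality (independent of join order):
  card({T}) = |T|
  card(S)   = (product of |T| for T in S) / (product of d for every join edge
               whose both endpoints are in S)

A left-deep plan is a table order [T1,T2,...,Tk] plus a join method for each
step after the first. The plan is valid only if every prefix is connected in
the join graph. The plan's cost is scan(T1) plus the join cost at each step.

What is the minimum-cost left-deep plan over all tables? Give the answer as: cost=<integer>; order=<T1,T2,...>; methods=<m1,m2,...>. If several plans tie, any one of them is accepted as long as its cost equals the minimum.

cost=4100; order=A,B,C; methods=hash,hash

Selinger DP (subsets sized 1..n):
  {A}: scan cost=250, card=250
  {B}: scan cost=40, card=40
  {C}: scan cost=80, card=80
  {AB}: card=2000; try (B,hash)→980, (A,merge)→2570, (B,merge)→2780, (B,nl_idx)→3750, (A,hash)→4080, (A,nl)→10040 …(+1); best=980 via (B,hash)
  {BC}: card=1600; try (B,hash)→640, (C,merge)→960, (B,merge)→1000, (C,hash)→1200, (C,nl_idx)→1920, (B,nl_idx)→2160 …(+2); best=640 via (B,hash)
  {ABC}: card=80000; try (C,hash)→4100, (A,hash)→6240, (A,merge)→22090, (C,merge)→25620, (C,nl_idx)→94980, (C,nl)→160980 …(+1); best=4100 via (C,hash)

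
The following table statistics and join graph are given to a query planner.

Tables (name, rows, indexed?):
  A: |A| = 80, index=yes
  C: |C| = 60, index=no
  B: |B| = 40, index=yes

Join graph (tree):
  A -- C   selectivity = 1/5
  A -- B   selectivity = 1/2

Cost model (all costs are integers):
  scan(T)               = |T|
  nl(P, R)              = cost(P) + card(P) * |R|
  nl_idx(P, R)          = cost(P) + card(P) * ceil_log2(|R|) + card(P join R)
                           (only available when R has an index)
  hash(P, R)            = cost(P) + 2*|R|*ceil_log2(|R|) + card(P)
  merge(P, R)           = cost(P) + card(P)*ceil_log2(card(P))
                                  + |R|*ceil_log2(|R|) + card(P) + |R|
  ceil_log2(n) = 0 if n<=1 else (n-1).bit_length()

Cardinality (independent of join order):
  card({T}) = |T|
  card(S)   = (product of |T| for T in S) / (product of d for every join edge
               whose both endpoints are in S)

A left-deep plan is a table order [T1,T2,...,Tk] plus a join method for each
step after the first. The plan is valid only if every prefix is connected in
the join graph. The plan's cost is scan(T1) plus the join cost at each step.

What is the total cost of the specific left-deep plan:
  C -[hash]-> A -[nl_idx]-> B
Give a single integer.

26200

step 1: scan C: cost=60, card=60
step 2: join A via hash
    card(P join A) = 60*80/(5) = 960
    cost = 60 + 2*80*7 + 60 = 1240
step 3: join B via nl_idx
    card(P join B) = 960*40/(2) = 19200
    cost = 1240 + 960*6 + 19200 = 26200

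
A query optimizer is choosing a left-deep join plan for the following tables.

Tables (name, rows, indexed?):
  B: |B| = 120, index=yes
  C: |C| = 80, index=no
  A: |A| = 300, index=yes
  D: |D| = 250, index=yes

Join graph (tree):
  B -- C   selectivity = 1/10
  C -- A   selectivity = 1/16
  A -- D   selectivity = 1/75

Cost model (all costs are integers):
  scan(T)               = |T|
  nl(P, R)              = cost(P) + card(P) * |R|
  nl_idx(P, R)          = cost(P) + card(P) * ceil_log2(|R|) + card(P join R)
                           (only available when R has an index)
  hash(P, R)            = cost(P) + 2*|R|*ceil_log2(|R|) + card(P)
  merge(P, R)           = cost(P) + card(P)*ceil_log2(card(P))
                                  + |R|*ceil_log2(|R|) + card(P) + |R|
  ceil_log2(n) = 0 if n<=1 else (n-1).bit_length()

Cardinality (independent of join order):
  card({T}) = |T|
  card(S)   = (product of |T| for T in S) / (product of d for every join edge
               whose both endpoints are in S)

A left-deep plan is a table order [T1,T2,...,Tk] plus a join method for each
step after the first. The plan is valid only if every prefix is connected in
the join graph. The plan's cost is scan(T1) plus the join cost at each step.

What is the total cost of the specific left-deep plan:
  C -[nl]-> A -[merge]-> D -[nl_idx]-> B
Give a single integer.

139330

step 1: scan C: cost=80, card=80
step 2: join A via nl
    card(P join A) = 80*300/(16) = 1500
    cost = 80 + 80*300 = 24080
step 3: join D via merge
    card(P join D) = 1500*250/(75) = 5000
    cost = 24080 + 1500*11 + 250*8 + 1500 + 250 = 44330
step 4: join B via nl_idx
    card(P join B) = 5000*120/(10) = 60000
    cost = 44330 + 5000*7 + 60000 = 139330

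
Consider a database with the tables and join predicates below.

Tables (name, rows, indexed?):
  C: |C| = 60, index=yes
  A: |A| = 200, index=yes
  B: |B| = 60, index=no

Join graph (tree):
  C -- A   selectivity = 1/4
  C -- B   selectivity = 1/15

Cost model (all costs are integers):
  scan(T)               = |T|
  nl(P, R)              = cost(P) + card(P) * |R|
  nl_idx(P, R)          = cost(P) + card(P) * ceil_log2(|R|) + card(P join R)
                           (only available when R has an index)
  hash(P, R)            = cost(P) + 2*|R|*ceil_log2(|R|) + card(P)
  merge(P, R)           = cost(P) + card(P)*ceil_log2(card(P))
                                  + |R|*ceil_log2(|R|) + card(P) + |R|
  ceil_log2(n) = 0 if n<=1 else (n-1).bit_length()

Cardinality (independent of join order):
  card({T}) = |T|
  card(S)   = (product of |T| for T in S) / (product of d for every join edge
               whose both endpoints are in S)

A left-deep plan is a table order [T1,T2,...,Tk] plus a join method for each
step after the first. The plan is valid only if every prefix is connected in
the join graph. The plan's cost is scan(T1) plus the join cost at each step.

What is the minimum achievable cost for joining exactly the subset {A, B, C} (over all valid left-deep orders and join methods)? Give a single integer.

4100

Selinger DP over subsets of {A,B,C}:
  {C}: scan cost=60, card=60
  {A}: scan cost=200, card=200
  {B}: scan cost=60, card=60
  {AC}: card=3000; try (C,hash)→1120, (A,merge)→2280, (C,merge)→2420, (A,hash)→3320, (A,nl_idx)→3540, (C,nl_idx)→4400 …(+2); best=1120 via (C,hash)
  {BC}: card=240; try (C,nl_idx)→660, (C,hash)→840, (B,hash)→840, (C,merge)→900, (B,merge)→900, (C,nl)→3660 …(+1); best=660 via (C,nl_idx)
  {ABC}: card=12000; try (A,hash)→4100, (A,merge)→4620, (B,hash)→4840, (A,nl_idx)→14580, (B,merge)→40540, (A,nl)→48660 …(+1); best=4100 via (A,hash)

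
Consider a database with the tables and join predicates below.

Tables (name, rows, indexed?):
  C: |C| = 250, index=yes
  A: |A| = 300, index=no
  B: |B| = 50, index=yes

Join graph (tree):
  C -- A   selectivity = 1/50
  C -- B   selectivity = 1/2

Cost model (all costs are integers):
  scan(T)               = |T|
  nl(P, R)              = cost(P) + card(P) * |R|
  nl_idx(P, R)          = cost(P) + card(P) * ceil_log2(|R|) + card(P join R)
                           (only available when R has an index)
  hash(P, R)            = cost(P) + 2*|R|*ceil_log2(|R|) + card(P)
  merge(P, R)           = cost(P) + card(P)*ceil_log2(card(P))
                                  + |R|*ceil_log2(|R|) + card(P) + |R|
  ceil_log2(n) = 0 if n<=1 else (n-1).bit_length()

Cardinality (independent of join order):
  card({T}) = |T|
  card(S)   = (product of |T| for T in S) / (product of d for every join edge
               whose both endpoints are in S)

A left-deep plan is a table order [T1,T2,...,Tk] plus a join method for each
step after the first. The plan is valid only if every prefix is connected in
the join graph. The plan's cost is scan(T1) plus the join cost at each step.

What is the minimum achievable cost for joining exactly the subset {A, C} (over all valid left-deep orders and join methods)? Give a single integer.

Selinger DP over subsets of {A,C}:
  {C}: scan cost=250, card=250
  {A}: scan cost=300, card=300
  {AC}: card=1500; try (C,nl_idx)→4200, (C,hash)→4600, (A,merge)→5500, (C,merge)→5550, (A,hash)→5900, (A,nl)→75250 …(+1); best=4200 via (C,nl_idx)

4200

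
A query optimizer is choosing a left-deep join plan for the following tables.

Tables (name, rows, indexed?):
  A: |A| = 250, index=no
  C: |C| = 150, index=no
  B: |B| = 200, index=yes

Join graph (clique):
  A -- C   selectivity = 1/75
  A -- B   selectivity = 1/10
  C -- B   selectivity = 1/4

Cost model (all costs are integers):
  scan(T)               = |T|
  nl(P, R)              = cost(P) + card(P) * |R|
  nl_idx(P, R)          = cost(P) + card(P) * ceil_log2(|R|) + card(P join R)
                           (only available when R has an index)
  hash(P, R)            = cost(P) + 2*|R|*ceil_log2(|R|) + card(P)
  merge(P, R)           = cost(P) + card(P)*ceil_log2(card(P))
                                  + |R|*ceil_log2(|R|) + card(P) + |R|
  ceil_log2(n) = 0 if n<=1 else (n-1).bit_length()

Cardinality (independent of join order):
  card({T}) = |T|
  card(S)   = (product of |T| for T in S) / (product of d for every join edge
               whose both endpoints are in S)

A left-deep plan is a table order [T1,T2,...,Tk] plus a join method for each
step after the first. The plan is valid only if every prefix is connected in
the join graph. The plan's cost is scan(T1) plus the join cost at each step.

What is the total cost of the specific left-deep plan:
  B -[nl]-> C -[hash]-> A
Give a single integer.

step 1: scan B: cost=200, card=200
step 2: join C via nl
    card(P join C) = 200*150/(4) = 7500
    cost = 200 + 200*150 = 30200
step 3: join A via hash
    card(P join A) = 7500*250/(75*10) = 2500
    cost = 30200 + 2*250*8 + 7500 = 41700

41700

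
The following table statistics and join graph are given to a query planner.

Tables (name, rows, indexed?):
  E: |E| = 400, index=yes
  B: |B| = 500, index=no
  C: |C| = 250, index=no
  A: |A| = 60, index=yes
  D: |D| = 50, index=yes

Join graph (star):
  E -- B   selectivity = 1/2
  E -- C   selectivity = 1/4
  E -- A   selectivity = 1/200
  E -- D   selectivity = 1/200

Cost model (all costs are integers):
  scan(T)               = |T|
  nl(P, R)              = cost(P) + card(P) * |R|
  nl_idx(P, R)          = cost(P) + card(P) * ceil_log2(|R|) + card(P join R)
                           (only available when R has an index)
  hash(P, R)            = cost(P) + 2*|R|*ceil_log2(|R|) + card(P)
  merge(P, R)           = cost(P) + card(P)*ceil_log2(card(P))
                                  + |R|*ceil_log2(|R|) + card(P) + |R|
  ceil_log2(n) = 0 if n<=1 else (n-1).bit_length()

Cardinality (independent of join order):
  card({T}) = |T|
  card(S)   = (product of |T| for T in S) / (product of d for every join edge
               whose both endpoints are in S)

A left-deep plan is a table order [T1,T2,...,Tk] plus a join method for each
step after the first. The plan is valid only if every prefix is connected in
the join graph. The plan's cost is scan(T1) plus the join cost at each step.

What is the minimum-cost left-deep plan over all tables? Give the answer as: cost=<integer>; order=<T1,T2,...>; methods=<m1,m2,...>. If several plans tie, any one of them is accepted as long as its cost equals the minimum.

cost=14535; order=D,E,A,C,B; methods=nl_idx,nl_idx,merge,hash

Selinger DP (subsets sized 1..n):
  {E}: scan cost=400, card=400
  {B}: scan cost=500, card=500
  {C}: scan cost=250, card=250
  {A}: scan cost=60, card=60
  {D}: scan cost=50, card=50
  {BE}: card=100000; try (E,hash)→8200, (B,merge)→9400, (E,merge)→9500, (B,hash)→9800, (E,nl_idx)→105000, (B,nl)→200400 …(+1); best=8200 via (E,hash)
  {CE}: card=25000; try (C,hash)→4800, (E,merge)→6500, (C,merge)→6650, (E,hash)→7700, (E,nl_idx)→27500, (E,nl)→100250 …(+1); best=4800 via (C,hash)
  {AE}: card=120; try (E,nl_idx)→720, (A,hash)→1520, (A,nl_idx)→2920, (E,merge)→4480, (A,merge)→4820, (E,hash)→7320 …(+2); best=720 via (E,nl_idx)
  {DE}: card=100; try (E,nl_idx)→600, (D,hash)→1400, (D,nl_idx)→2900, (E,merge)→4400, (D,merge)→4750, (E,hash)→7300 …(+2); best=600 via (E,nl_idx)
  {BCE}: card=6250000; try (B,hash)→38800, (C,hash)→112200, (B,merge)→409800, (C,merge)→1810450, (B,nl)→12504800, (C,nl)→25008200; best=38800 via (B,hash)
  {ABE}: card=30000; try (B,merge)→6680, (B,hash)→9840, (B,nl)→60720, (A,hash)→108920, (A,nl_idx)→638200, (A,merge)→1808620 …(+1); best=6680 via (B,merge)
  {BDE}: card=25000; try (B,merge)→6400, (B,hash)→9700, (B,nl)→50600, (D,hash)→108800, (D,nl_idx)→633200, (D,merge)→1808550 …(+1); best=6400 via (B,merge)
  {ACE}: card=7500; try (C,merge)→3930, (C,hash)→4840, (A,hash)→30520, (C,nl)→30720, (A,nl_idx)→162300, (A,merge)→405220 …(+1); best=3930 via (C,merge)
  {CDE}: card=6250; try (C,merge)→3650, (C,hash)→4700, (C,nl)→25600, (D,hash)→30400, (D,nl_idx)→161050, (D,merge)→405150 …(+1); best=3650 via (C,merge)
  {ADE}: card=30; try (A,nl_idx)→1230, (A,hash)→1420, (D,hash)→1440, (D,nl_idx)→1470, (A,merge)→1820, (D,merge)→2030 …(+2); best=1230 via (A,nl_idx)
  {ABCE}: card=1875000; try (B,hash)→20430, (C,hash)→40680, (B,merge)→113930, (C,merge)→488930, (B,nl)→3753930, (A,hash)→6289520 …(+4); best=20430 via (B,hash)
  {BCDE}: card=1562500; try (B,hash)→18900, (C,hash)→35400, (B,merge)→96150, (C,merge)→408650, (B,nl)→3128650, (C,nl)→6256400 …(+4); best=18900 via (B,hash)
  {ABDE}: card=7500; try (B,merge)→6410, (B,hash)→10260, (B,nl)→16230, (A,hash)→32120, (D,hash)→37280, (A,nl_idx)→163900 …(+5); best=6410 via (B,merge)
  {ACDE}: card=1875; try (C,merge)→3660, (C,hash)→5260, (C,nl)→8730, (A,hash)→10620, (D,hash)→12030, (A,nl_idx)→43025 …(+5); best=3660 via (C,merge)
  {ABCDE}: card=468750; try (B,hash)→14535, (C,hash)→17910, (B,merge)→31160, (C,merge)→113660, (B,nl)→941160, (A,hash)→1582120 …(+8); best=14535 via (B,hash)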